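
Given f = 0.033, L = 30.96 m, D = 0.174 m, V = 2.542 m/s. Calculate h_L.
Formula: h_L = f \frac{L}{D} \frac{V^2}{2g}
h_L = 0.033·(30.96/0.174)·2.542²/(2·9.81) = 1.934 m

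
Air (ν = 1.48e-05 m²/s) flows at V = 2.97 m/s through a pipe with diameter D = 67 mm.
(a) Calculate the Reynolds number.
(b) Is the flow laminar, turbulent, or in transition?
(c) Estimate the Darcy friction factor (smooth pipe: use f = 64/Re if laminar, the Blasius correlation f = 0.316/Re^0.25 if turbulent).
(a) Re = V·D/ν = 2.97·0.067/1.48e-05 = 13445
(b) Flow regime: turbulent (Re > 4000)
(c) Friction factor: f = 0.316/Re^0.25 = 0.316/13445^0.25 = 0.02935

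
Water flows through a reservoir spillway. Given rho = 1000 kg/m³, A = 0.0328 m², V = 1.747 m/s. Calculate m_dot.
Formula: \dot{m} = \rho A V
m_dot = 1000·0.0328·1.747 = 57.3 kg/s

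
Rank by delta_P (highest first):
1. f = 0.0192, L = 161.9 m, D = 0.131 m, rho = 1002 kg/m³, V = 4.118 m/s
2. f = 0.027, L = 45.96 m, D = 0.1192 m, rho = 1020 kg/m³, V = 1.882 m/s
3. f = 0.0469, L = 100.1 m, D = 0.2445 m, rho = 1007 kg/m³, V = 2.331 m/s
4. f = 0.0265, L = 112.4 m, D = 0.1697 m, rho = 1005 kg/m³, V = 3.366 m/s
Case 1: delta_P = 201.6 kPa
Case 2: delta_P = 18.81 kPa
Case 3: delta_P = 52.53 kPa
Case 4: delta_P = 99.93 kPa
Ranking (highest first): 1, 4, 3, 2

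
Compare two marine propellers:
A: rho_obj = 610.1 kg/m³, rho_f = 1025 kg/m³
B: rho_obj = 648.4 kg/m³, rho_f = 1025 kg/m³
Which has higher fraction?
fraction(A) = 0.5952, fraction(B) = 0.6326. Answer: B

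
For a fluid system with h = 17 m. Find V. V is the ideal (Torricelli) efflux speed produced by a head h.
Formula: V = \sqrt{2 g h}
V = √(2·9.81·17) = 18.26 m/s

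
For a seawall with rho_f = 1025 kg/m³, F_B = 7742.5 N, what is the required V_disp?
Formula: F_B = \rho_f g V_{disp}
Substituting knowns: 7742.5 = 1025·9.81·V_disp
Solving for V_disp: V_disp = 7742.5/(1025·9.81) = 0.77 m³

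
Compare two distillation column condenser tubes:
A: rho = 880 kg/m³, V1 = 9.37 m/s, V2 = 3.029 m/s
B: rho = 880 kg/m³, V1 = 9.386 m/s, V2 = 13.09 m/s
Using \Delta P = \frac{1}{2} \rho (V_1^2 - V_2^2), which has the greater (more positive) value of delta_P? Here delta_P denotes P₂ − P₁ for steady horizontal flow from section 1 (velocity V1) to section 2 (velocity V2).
delta_P(A) = 34.59 kPa, delta_P(B) = -36.63 kPa. Answer: A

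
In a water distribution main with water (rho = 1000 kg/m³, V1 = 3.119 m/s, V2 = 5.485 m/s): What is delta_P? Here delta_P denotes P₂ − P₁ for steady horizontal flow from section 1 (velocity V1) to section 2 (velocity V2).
Formula: \Delta P = \frac{1}{2} \rho (V_1^2 - V_2^2)
delta_P = 0.5·1000·(3.119² − 5.485²)/1000 = -10.18 kPa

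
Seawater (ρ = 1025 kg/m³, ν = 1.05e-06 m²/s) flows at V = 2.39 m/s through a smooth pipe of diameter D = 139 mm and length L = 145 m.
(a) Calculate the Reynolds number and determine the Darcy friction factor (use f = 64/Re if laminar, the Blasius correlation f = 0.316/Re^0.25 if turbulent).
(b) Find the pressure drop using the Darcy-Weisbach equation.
(a) Re = V·D/ν = 2.39·0.139/1.05e-06 = 316390 → turbulent (Re > 4000); f = 0.316/Re^0.25 = 0.316/316390^0.25 = 0.013324 (Blasius is strictly valid for Re ≲ 1e5; used here as the smooth-pipe estimate the problem specifies)
(b) Darcy-Weisbach: ΔP = f·(L/D)·½ρV²/1000 = 0.013324·(145/0.139)·½·1025·2.39²/1000 = 40.69 kPa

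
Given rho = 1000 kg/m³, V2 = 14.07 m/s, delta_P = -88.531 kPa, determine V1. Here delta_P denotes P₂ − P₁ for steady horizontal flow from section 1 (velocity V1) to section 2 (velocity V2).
Formula: \Delta P = \frac{1}{2} \rho (V_1^2 - V_2^2)
Substituting knowns: -88.531 = 0.5·1000·(V1² − 14.07²)/1000
Solving for V1: V1 = √(14.07² + 2·(-88.531·1000)/1000) = 4.572 m/s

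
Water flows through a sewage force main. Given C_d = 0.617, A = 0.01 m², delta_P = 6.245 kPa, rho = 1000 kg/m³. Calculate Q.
Formula: Q = C_d A \sqrt{\frac{2 \Delta P}{\rho}}
Q = 0.617·0.01·√(2·(6.245·1000)/1000)·1000 = 21.81 L/s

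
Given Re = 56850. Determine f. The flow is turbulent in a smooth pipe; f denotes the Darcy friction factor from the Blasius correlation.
Formula: f = \frac{0.316}{Re^{0.25}}
f = 0.316/56850^0.25 = 0.02046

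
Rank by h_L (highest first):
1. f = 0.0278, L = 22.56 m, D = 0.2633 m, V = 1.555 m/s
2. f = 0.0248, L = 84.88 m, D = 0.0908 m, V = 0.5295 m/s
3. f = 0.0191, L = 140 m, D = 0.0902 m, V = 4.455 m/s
Case 1: h_L = 0.2936 m
Case 2: h_L = 0.3313 m
Case 3: h_L = 29.99 m
Ranking (highest first): 3, 2, 1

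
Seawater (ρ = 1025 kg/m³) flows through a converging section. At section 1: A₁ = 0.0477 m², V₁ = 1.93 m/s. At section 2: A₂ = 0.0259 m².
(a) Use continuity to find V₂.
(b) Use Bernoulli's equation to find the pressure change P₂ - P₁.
(a) Continuity: A₁V₁=A₂V₂ -> V₂=A₁V₁/A₂=0.0477*1.93/0.0259=3.55 m/s
(b) Bernoulli: P₂-P₁=0.5*rho*(V₁^2-V₂^2)/1000=0.5*1025*(1.93^2-3.55^2)/1000=-4.55 kPa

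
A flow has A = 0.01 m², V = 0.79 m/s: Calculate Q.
Formula: Q = A V
Q = 0.01·0.79·1000 = 7.9 L/s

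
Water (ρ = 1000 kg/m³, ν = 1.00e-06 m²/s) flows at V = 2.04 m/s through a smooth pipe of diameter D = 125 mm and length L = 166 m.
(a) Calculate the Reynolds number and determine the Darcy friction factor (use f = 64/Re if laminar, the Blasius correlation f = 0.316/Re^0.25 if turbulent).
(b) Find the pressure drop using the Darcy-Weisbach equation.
(a) Re = V·D/ν = 2.04·0.125/1.00e-06 = 255000 → turbulent (Re > 4000); f = 0.316/Re^0.25 = 0.316/255000^0.25 = 0.014062 (Blasius is strictly valid for Re ≲ 1e5; used here as the smooth-pipe estimate the problem specifies)
(b) Darcy-Weisbach: ΔP = f·(L/D)·½ρV²/1000 = 0.014062·(166/0.125)·½·1000·2.04²/1000 = 38.86 kPa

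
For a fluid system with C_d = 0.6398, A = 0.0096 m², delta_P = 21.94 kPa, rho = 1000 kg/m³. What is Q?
Formula: Q = C_d A \sqrt{\frac{2 \Delta P}{\rho}}
Q = 0.6398·0.0096·√(2·(21.94·1000)/1000)·1000 = 40.69 L/s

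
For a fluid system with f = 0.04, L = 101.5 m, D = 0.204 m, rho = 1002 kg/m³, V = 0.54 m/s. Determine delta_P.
Formula: \Delta P = f \frac{L}{D} \frac{\rho V^2}{2}
delta_P = 0.04·(101.5/0.204)·0.5·1002·0.54²/1000 = 2.908 kPa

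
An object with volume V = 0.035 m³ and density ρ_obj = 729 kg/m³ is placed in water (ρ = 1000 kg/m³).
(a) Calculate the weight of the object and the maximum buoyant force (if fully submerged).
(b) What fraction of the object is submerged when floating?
(a) W=rho_obj*g*V=729*9.81*0.035=250.3 N; F_B(max)=rho*g*V=1000*9.81*0.035=343.4 N
(b) Floating fraction=rho_obj/rho=729/1000=0.729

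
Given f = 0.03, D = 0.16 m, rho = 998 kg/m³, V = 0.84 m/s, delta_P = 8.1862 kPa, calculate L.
Formula: \Delta P = f \frac{L}{D} \frac{\rho V^2}{2}
Substituting knowns: 8.1862 = 0.03·(L/0.16)·0.5·998·0.84²/1000
Solving for L: L = (8.1862·1000)·0.16/(0.03·0.5·998·0.84²) = 124 m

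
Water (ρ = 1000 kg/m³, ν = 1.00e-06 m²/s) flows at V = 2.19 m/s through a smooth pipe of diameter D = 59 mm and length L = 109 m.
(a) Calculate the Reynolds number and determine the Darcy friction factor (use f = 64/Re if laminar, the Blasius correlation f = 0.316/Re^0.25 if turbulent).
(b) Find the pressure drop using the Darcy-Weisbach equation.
(a) Re = V·D/ν = 2.19·0.059/1.00e-06 = 129210 → turbulent (Re > 4000); f = 0.316/Re^0.25 = 0.316/129210^0.25 = 0.016667 (Blasius is strictly valid for Re ≲ 1e5; used here as the smooth-pipe estimate the problem specifies)
(b) Darcy-Weisbach: ΔP = f·(L/D)·½ρV²/1000 = 0.016667·(109/0.059)·½·1000·2.19²/1000 = 73.84 kPa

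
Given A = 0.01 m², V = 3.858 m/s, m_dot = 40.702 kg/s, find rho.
Formula: \dot{m} = \rho A V
Substituting knowns: 40.702 = rho·0.01·3.858
Solving for rho: rho = 40.702/(0.01·3.858) = 1055 kg/m³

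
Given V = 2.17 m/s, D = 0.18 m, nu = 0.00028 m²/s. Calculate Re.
Formula: Re = \frac{V D}{\nu}
Re = 2.17·0.18/0.00028 = 1395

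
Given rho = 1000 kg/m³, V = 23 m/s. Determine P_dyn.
Formula: P_{dyn} = \frac{1}{2} \rho V^2
P_dyn = 0.5·1000·23²/1000 = 264.5 kPa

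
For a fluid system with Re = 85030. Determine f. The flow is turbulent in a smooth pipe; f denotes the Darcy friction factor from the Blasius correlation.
Formula: f = \frac{0.316}{Re^{0.25}}
f = 0.316/85030^0.25 = 0.01851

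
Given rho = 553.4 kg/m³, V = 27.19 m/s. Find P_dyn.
Formula: P_{dyn} = \frac{1}{2} \rho V^2
P_dyn = 0.5·553.4·27.19²/1000 = 204.6 kPa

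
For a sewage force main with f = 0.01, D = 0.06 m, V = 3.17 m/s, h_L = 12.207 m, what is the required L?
Formula: h_L = f \frac{L}{D} \frac{V^2}{2g}
Substituting knowns: 12.207 = 0.01·(L/0.06)·3.17²/(2·9.81)
Solving for L: L = 12.207·2·9.81·0.06/(0.01·3.17²) = 143 m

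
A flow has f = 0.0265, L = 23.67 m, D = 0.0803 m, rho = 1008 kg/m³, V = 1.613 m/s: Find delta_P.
Formula: \Delta P = f \frac{L}{D} \frac{\rho V^2}{2}
delta_P = 0.0265·(23.67/0.0803)·0.5·1008·1.613²/1000 = 10.24 kPa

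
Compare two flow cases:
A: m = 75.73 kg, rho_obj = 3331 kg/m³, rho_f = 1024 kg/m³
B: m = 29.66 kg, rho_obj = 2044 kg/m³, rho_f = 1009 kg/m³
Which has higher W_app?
W_app(A) = 514.5 N, W_app(B) = 147.3 N. Answer: A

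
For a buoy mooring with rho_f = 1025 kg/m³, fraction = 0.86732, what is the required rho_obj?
Formula: f_{sub} = \frac{\rho_{obj}}{\rho_f}
Substituting knowns: 0.86732 = rho_obj/1025
Solving for rho_obj: rho_obj = 0.86732·1025 = 889 kg/m³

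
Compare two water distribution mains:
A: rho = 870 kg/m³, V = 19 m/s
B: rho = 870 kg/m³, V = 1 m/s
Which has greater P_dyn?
P_dyn(A) = 157 kPa, P_dyn(B) = 0.435 kPa. Answer: A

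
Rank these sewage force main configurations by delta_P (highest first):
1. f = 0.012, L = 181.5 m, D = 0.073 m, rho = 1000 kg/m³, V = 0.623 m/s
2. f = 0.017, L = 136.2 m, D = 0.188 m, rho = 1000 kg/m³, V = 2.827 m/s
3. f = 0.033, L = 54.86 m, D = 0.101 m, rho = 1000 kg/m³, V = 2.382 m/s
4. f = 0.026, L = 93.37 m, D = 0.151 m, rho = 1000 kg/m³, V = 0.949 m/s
Case 1: delta_P = 5.79 kPa
Case 2: delta_P = 49.21 kPa
Case 3: delta_P = 50.85 kPa
Case 4: delta_P = 7.239 kPa
Ranking (highest first): 3, 2, 4, 1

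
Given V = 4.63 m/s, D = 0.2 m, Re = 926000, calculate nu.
Formula: Re = \frac{V D}{\nu}
Substituting knowns: 926000 = 4.63·0.2/nu
Solving for nu: nu = 4.63·0.2/926000 = 1.000e-06 m²/s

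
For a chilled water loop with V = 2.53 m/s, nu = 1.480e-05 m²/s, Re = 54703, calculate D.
Formula: Re = \frac{V D}{\nu}
Substituting knowns: 54703 = 2.53·D/1.480e-05
Solving for D: D = 54703·1.480e-05/2.53 = 0.32 m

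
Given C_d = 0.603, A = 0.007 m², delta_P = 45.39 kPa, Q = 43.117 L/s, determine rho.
Formula: Q = C_d A \sqrt{\frac{2 \Delta P}{\rho}}
Substituting knowns: 43.117 = 0.603·0.007·√(2·(45.39·1000)/rho)·1000
Solving for rho: rho = 2·(45.39·1000)/((43.117/1000)/(0.603·0.007))² = 870 kg/m³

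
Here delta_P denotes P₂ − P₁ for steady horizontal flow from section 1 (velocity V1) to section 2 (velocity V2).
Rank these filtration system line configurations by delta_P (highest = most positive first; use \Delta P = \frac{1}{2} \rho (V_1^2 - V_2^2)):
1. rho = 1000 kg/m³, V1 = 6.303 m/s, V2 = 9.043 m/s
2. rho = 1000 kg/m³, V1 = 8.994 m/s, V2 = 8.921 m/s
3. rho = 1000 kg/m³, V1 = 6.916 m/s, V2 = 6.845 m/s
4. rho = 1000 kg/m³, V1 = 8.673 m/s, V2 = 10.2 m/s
Case 1: delta_P = -21.02 kPa
Case 2: delta_P = 0.6539 kPa
Case 3: delta_P = 0.4885 kPa
Case 4: delta_P = -14.41 kPa
Ranking (highest first): 2, 3, 4, 1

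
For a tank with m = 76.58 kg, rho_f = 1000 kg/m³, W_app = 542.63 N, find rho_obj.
Formula: W_{app} = mg\left(1 - \frac{\rho_f}{\rho_{obj}}\right)
Substituting knowns: 542.63 = 76.58·9.81·(1 − 1000/rho_obj)
Solving for rho_obj: rho_obj = 1000/(1 − 542.63/(76.58·9.81)) = 3601 kg/m³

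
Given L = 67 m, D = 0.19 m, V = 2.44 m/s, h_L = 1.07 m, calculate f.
Formula: h_L = f \frac{L}{D} \frac{V^2}{2g}
Substituting knowns: 1.07 = f·(67/0.19)·2.44²/(2·9.81)
Solving for f: f = 1.07·2·9.81/((67/0.19)·2.44²) = 0.01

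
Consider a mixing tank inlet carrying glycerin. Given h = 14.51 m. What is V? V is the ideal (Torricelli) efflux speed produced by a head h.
Formula: V = \sqrt{2 g h}
V = √(2·9.81·14.51) = 16.87 m/s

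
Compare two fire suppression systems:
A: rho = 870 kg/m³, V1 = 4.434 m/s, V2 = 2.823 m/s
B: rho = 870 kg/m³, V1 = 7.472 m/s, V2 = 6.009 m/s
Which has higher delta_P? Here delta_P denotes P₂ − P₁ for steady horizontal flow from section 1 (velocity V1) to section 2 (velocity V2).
delta_P(A) = 5.086 kPa, delta_P(B) = 8.579 kPa. Answer: B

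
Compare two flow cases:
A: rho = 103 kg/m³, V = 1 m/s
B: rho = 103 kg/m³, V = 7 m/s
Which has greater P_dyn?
P_dyn(A) = 0.0515 kPa, P_dyn(B) = 2.523 kPa. Answer: B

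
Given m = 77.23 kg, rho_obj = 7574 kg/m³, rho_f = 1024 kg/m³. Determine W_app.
Formula: W_{app} = mg\left(1 - \frac{\rho_f}{\rho_{obj}}\right)
W_app = 77.23·9.81·(1 − 1024/7574) = 655.2 N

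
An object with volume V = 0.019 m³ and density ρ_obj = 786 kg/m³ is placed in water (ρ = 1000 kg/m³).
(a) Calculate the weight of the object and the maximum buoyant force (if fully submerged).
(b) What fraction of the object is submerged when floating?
(a) W=rho_obj*g*V=786*9.81*0.019=146.5 N; F_B(max)=rho*g*V=1000*9.81*0.019=186.4 N
(b) Floating fraction=rho_obj/rho=786/1000=0.786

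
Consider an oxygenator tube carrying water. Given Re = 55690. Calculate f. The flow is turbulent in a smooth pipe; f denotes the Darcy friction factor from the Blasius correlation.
Formula: f = \frac{0.316}{Re^{0.25}}
f = 0.316/55690^0.25 = 0.02057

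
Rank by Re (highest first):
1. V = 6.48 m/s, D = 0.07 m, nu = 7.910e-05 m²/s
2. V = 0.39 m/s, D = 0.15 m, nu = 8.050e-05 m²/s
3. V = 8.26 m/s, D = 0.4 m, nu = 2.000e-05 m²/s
Case 1: Re = 5735
Case 2: Re = 726.7
Case 3: Re = 165200
Ranking (highest first): 3, 1, 2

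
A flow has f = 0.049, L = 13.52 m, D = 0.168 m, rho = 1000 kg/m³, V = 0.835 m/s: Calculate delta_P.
Formula: \Delta P = f \frac{L}{D} \frac{\rho V^2}{2}
delta_P = 0.049·(13.52/0.168)·0.5·1000·0.835²/1000 = 1.375 kPa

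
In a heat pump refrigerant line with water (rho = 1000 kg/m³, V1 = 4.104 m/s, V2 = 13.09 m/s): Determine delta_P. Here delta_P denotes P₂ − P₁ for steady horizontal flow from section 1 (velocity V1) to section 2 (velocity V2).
Formula: \Delta P = \frac{1}{2} \rho (V_1^2 - V_2^2)
delta_P = 0.5·1000·(4.104² − 13.09²)/1000 = -77.25 kPa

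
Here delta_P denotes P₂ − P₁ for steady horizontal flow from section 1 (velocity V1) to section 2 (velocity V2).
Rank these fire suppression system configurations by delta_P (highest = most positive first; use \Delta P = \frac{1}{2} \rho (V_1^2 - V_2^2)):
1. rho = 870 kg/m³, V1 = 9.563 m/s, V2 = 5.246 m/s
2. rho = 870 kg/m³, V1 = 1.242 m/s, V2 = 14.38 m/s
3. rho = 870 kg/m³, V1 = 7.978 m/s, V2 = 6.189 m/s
Case 1: delta_P = 27.81 kPa
Case 2: delta_P = -89.28 kPa
Case 3: delta_P = 11.02 kPa
Ranking (highest first): 1, 3, 2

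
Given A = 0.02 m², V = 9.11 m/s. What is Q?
Formula: Q = A V
Q = 0.02·9.11·1000 = 182.2 L/s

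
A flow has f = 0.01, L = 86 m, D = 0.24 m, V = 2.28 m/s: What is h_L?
Formula: h_L = f \frac{L}{D} \frac{V^2}{2g}
h_L = 0.01·(86/0.24)·2.28²/(2·9.81) = 0.9494 m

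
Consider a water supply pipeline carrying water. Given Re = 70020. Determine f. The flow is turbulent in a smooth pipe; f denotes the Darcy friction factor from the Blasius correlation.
Formula: f = \frac{0.316}{Re^{0.25}}
f = 0.316/70020^0.25 = 0.01943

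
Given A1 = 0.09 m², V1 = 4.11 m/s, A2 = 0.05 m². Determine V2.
Formula: V_2 = \frac{A_1 V_1}{A_2}
V2 = 0.09·4.11/0.05 = 7.398 m/s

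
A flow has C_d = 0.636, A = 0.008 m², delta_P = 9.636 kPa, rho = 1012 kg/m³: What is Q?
Formula: Q = C_d A \sqrt{\frac{2 \Delta P}{\rho}}
Q = 0.636·0.008·√(2·(9.636·1000)/1012)·1000 = 22.2 L/s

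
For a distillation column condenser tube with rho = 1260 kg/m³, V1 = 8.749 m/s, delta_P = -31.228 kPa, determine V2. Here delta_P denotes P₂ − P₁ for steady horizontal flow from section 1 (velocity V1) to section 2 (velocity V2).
Formula: \Delta P = \frac{1}{2} \rho (V_1^2 - V_2^2)
Substituting knowns: -31.228 = 0.5·1260·(8.749² − V2²)/1000
Solving for V2: V2 = √(8.749² − 2·(-31.228·1000)/1260) = 11.23 m/s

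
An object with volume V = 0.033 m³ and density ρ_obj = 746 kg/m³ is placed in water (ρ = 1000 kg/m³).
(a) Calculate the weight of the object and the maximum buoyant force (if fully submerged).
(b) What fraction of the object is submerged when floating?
(a) W=rho_obj*g*V=746*9.81*0.033=241.5 N; F_B(max)=rho*g*V=1000*9.81*0.033=323.7 N
(b) Floating fraction=rho_obj/rho=746/1000=0.746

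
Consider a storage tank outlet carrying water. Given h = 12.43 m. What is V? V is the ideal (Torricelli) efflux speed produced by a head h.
Formula: V = \sqrt{2 g h}
V = √(2·9.81·12.43) = 15.62 m/s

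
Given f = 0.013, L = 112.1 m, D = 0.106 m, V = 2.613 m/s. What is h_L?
Formula: h_L = f \frac{L}{D} \frac{V^2}{2g}
h_L = 0.013·(112.1/0.106)·2.613²/(2·9.81) = 4.784 m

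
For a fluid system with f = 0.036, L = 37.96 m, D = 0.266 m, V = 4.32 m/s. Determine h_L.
Formula: h_L = f \frac{L}{D} \frac{V^2}{2g}
h_L = 0.036·(37.96/0.266)·4.32²/(2·9.81) = 4.887 m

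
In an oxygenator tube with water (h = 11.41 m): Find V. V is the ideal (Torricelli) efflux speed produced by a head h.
Formula: V = \sqrt{2 g h}
V = √(2·9.81·11.41) = 14.96 m/s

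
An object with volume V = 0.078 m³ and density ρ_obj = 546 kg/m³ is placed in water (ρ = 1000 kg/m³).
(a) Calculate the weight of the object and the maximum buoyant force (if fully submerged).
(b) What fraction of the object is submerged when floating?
(a) W=rho_obj*g*V=546*9.81*0.078=417.8 N; F_B(max)=rho*g*V=1000*9.81*0.078=765.2 N
(b) Floating fraction=rho_obj/rho=546/1000=0.546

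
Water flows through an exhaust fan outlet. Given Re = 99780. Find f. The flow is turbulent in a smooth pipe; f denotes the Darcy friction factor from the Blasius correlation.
Formula: f = \frac{0.316}{Re^{0.25}}
f = 0.316/99780^0.25 = 0.01778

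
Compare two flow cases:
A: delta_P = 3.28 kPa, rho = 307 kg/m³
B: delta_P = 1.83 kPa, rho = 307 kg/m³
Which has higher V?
V(A) = 4.623 m/s, V(B) = 3.453 m/s. Answer: A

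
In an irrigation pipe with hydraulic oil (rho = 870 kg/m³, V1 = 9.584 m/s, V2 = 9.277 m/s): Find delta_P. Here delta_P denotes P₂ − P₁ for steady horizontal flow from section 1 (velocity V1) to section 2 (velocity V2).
Formula: \Delta P = \frac{1}{2} \rho (V_1^2 - V_2^2)
delta_P = 0.5·870·(9.584² − 9.277²)/1000 = 2.519 kPa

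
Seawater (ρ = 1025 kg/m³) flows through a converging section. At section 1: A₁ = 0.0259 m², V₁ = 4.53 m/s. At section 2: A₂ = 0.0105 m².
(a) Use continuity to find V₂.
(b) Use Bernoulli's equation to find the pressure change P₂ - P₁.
(a) Continuity: A₁V₁=A₂V₂ -> V₂=A₁V₁/A₂=0.0259*4.53/0.0105=11.17 m/s
(b) Bernoulli: P₂-P₁=0.5*rho*(V₁^2-V₂^2)/1000=0.5*1025*(4.53^2-11.17^2)/1000=-53.43 kPa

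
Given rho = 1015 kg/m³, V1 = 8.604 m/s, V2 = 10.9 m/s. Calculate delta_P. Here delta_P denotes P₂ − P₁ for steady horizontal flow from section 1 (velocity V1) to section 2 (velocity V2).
Formula: \Delta P = \frac{1}{2} \rho (V_1^2 - V_2^2)
delta_P = 0.5·1015·(8.604² − 10.9²)/1000 = -22.73 kPa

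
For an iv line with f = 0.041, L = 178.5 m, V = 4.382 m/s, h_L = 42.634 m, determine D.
Formula: h_L = f \frac{L}{D} \frac{V^2}{2g}
Substituting knowns: 42.634 = 0.041·(178.5/D)·4.382²/(2·9.81)
Solving for D: D = 0.041·178.5·4.382²/(2·9.81·42.634) = 0.168 m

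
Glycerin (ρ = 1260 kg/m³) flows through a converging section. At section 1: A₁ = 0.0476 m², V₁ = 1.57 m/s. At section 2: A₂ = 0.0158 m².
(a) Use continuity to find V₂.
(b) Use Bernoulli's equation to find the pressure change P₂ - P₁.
(a) Continuity: A₁V₁=A₂V₂ -> V₂=A₁V₁/A₂=0.0476*1.57/0.0158=4.73 m/s
(b) Bernoulli: P₂-P₁=0.5*rho*(V₁^2-V₂^2)/1000=0.5*1260*(1.57^2-4.73^2)/1000=-12.54 kPa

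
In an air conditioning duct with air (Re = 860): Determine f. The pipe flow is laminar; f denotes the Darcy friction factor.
Formula: f = \frac{64}{Re}
f = 64/860 = 0.07442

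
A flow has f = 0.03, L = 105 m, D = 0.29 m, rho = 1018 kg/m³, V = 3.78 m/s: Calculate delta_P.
Formula: \Delta P = f \frac{L}{D} \frac{\rho V^2}{2}
delta_P = 0.03·(105/0.29)·0.5·1018·3.78²/1000 = 79 kPa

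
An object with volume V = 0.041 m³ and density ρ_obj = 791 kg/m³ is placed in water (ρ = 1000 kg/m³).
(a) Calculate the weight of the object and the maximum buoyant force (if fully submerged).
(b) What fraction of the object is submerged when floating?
(a) W=rho_obj*g*V=791*9.81*0.041=318.1 N; F_B(max)=rho*g*V=1000*9.81*0.041=402.2 N
(b) Floating fraction=rho_obj/rho=791/1000=0.791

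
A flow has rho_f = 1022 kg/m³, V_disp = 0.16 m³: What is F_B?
Formula: F_B = \rho_f g V_{disp}
F_B = 1022·9.81·0.16 = 1604 N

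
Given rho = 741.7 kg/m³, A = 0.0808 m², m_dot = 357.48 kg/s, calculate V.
Formula: \dot{m} = \rho A V
Substituting knowns: 357.48 = 741.7·0.0808·V
Solving for V: V = 357.48/(741.7·0.0808) = 5.965 m/s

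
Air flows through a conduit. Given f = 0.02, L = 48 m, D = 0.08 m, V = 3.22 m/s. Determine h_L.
Formula: h_L = f \frac{L}{D} \frac{V^2}{2g}
h_L = 0.02·(48/0.08)·3.22²/(2·9.81) = 6.342 m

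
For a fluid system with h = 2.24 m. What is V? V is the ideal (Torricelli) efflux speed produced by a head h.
Formula: V = \sqrt{2 g h}
V = √(2·9.81·2.24) = 6.629 m/s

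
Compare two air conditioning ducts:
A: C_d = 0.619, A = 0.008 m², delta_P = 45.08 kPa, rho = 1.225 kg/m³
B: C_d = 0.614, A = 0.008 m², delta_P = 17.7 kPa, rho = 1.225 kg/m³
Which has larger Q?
Q(A) = 1343 L/s, Q(B) = 835 L/s. Answer: A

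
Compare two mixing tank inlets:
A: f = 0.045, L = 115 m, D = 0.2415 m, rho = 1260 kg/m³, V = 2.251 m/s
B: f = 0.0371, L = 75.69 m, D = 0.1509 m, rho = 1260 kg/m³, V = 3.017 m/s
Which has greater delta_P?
delta_P(A) = 68.4 kPa, delta_P(B) = 106.7 kPa. Answer: B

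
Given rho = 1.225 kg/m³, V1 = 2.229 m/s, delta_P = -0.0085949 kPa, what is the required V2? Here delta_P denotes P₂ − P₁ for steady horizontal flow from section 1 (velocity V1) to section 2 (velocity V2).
Formula: \Delta P = \frac{1}{2} \rho (V_1^2 - V_2^2)
Substituting knowns: -0.0085949 = 0.5·1.225·(2.229² − V2²)/1000
Solving for V2: V2 = √(2.229² − 2·(-0.0085949·1000)/1.225) = 4.359 m/s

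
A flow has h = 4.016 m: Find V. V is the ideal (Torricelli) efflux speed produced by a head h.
Formula: V = \sqrt{2 g h}
V = √(2·9.81·4.016) = 8.877 m/s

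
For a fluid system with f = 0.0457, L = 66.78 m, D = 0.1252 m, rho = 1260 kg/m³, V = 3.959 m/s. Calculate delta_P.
Formula: \Delta P = f \frac{L}{D} \frac{\rho V^2}{2}
delta_P = 0.0457·(66.78/0.1252)·0.5·1260·3.959²/1000 = 240.7 kPa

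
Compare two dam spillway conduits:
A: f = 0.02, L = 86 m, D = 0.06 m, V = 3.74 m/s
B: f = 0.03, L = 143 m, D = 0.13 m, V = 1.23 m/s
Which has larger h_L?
h_L(A) = 20.44 m, h_L(B) = 2.545 m. Answer: A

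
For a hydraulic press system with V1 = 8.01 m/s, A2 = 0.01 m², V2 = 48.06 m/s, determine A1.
Formula: V_2 = \frac{A_1 V_1}{A_2}
Substituting knowns: 48.06 = A1·8.01/0.01
Solving for A1: A1 = 48.06·0.01/8.01 = 0.06 m²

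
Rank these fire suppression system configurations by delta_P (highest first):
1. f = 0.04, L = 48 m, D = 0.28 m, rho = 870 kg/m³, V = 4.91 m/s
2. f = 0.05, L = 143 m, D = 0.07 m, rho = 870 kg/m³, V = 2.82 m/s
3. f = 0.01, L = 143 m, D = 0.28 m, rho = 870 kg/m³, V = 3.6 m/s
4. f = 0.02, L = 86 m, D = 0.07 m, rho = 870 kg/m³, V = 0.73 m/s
Case 1: delta_P = 71.91 kPa
Case 2: delta_P = 353.3 kPa
Case 3: delta_P = 28.79 kPa
Case 4: delta_P = 5.696 kPa
Ranking (highest first): 2, 1, 3, 4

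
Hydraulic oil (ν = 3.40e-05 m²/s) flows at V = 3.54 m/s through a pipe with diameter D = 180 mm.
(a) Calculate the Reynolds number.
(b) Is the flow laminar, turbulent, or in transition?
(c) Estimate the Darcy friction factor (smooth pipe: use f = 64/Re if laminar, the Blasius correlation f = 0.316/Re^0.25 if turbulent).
(a) Re = V·D/ν = 3.54·0.18/3.40e-05 = 18741
(b) Flow regime: turbulent (Re > 4000)
(c) Friction factor: f = 0.316/Re^0.25 = 0.316/18741^0.25 = 0.02701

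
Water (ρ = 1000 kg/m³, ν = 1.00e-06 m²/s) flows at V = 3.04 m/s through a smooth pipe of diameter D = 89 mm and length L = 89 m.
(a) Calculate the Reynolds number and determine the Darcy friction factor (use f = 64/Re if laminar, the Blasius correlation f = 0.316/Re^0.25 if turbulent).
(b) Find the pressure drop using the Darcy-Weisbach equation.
(a) Re = V·D/ν = 3.04·0.089/1.00e-06 = 270560 → turbulent (Re > 4000); f = 0.316/Re^0.25 = 0.316/270560^0.25 = 0.013855 (Blasius is strictly valid for Re ≲ 1e5; used here as the smooth-pipe estimate the problem specifies)
(b) Darcy-Weisbach: ΔP = f·(L/D)·½ρV²/1000 = 0.013855·(89/0.089)·½·1000·3.04²/1000 = 64.02 kPa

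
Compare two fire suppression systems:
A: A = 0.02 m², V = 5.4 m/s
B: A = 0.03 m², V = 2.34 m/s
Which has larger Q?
Q(A) = 108 L/s, Q(B) = 70.2 L/s. Answer: A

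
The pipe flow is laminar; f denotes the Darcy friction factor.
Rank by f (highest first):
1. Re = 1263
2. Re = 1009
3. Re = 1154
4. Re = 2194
Case 1: f = 0.05067
Case 2: f = 0.06343
Case 3: f = 0.05546
Case 4: f = 0.02917
Ranking (highest first): 2, 3, 1, 4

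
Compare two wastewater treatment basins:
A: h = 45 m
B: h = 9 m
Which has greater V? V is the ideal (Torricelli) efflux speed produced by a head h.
V(A) = 29.71 m/s, V(B) = 13.29 m/s. Answer: A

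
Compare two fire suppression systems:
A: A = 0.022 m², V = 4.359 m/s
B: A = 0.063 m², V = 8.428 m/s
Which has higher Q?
Q(A) = 95.9 L/s, Q(B) = 531 L/s. Answer: B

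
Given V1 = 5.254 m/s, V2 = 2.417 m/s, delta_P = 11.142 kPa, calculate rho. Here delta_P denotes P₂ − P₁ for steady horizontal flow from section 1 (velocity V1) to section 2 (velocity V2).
Formula: \Delta P = \frac{1}{2} \rho (V_1^2 - V_2^2)
Substituting knowns: 11.142 = 0.5·rho·(5.254² − 2.417²)/1000
Solving for rho: rho = 2·(11.142·1000)/(5.254² − 2.417²) = 1024 kg/m³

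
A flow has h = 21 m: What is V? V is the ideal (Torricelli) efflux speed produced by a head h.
Formula: V = \sqrt{2 g h}
V = √(2·9.81·21) = 20.3 m/s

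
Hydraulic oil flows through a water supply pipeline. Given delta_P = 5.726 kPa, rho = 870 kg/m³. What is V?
Formula: V = \sqrt{\frac{2 \Delta P}{\rho}}
V = √(2·(5.726·1000)/870) = 3.628 m/s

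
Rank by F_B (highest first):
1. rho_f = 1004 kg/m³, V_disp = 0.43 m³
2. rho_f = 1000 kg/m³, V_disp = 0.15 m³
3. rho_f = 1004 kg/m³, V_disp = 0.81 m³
Case 1: F_B = 4235 N
Case 2: F_B = 1472 N
Case 3: F_B = 7978 N
Ranking (highest first): 3, 1, 2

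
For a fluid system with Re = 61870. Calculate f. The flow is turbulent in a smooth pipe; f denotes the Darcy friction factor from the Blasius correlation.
Formula: f = \frac{0.316}{Re^{0.25}}
f = 0.316/61870^0.25 = 0.02004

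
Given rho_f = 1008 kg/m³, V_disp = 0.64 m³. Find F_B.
Formula: F_B = \rho_f g V_{disp}
F_B = 1008·9.81·0.64 = 6329 N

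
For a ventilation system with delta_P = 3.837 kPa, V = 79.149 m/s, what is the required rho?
Formula: V = \sqrt{\frac{2 \Delta P}{\rho}}
Substituting knowns: 79.149 = √(2·(3.837·1000)/rho)
Solving for rho: rho = 2·(3.837·1000)/79.149² = 1.225 kg/m³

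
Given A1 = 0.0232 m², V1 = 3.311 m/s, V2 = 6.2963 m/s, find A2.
Formula: V_2 = \frac{A_1 V_1}{A_2}
Substituting knowns: 6.2963 = 0.0232·3.311/A2
Solving for A2: A2 = 0.0232·3.311/6.2963 = 0.0122 m²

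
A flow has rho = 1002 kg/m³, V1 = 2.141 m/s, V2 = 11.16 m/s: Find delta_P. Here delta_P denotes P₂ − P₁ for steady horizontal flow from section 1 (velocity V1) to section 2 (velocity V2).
Formula: \Delta P = \frac{1}{2} \rho (V_1^2 - V_2^2)
delta_P = 0.5·1002·(2.141² − 11.16²)/1000 = -60.1 kPa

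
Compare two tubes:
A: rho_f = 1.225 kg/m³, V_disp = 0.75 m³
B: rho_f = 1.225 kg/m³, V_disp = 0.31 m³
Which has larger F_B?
F_B(A) = 9.013 N, F_B(B) = 3.725 N. Answer: A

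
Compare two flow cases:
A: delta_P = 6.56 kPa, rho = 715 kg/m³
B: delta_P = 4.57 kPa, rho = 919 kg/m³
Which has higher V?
V(A) = 4.284 m/s, V(B) = 3.154 m/s. Answer: A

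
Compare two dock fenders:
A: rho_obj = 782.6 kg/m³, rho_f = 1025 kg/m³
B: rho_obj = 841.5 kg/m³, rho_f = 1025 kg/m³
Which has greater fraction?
fraction(A) = 0.7635, fraction(B) = 0.821. Answer: B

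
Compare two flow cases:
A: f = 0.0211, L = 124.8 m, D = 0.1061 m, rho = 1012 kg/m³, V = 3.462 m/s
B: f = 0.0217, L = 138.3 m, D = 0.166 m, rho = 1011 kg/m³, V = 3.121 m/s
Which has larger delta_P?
delta_P(A) = 150.5 kPa, delta_P(B) = 89.02 kPa. Answer: A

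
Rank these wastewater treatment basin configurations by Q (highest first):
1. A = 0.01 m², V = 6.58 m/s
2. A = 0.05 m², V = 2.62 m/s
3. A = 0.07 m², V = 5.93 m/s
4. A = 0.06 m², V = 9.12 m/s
Case 1: Q = 65.8 L/s
Case 2: Q = 131 L/s
Case 3: Q = 415.1 L/s
Case 4: Q = 547.2 L/s
Ranking (highest first): 4, 3, 2, 1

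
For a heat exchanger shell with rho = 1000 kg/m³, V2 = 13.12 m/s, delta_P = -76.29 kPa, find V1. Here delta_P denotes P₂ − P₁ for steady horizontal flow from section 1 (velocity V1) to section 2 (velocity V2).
Formula: \Delta P = \frac{1}{2} \rho (V_1^2 - V_2^2)
Substituting knowns: -76.29 = 0.5·1000·(V1² − 13.12²)/1000
Solving for V1: V1 = √(13.12² + 2·(-76.29·1000)/1000) = 4.422 m/s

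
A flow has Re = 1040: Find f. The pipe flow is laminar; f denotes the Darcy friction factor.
Formula: f = \frac{64}{Re}
f = 64/1040 = 0.06154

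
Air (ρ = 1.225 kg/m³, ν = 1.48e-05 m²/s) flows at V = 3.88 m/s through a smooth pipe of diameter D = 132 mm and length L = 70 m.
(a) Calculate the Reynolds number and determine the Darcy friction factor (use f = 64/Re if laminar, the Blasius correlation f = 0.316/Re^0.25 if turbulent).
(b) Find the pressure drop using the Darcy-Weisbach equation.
(a) Re = V·D/ν = 3.88·0.132/1.48e-05 = 34605 → turbulent (Re > 4000); f = 0.316/Re^0.25 = 0.316/34605^0.25 = 0.023169
(b) Darcy-Weisbach: ΔP = f·(L/D)·½ρV²/1000 = 0.023169·(70/0.132)·½·1.225·3.88²/1000 = 0.1133 kPa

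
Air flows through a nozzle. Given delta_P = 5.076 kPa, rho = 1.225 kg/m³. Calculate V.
Formula: V = \sqrt{\frac{2 \Delta P}{\rho}}
V = √(2·(5.076·1000)/1.225) = 91.03 m/s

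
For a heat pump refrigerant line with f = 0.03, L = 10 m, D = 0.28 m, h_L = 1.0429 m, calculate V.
Formula: h_L = f \frac{L}{D} \frac{V^2}{2g}
Substituting knowns: 1.0429 = 0.03·(10/0.28)·V²/(2·9.81)
Solving for V: V = √(1.0429·2·9.81/(0.03·(10/0.28))) = 4.37 m/s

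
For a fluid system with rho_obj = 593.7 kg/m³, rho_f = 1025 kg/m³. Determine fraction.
Formula: f_{sub} = \frac{\rho_{obj}}{\rho_f}
fraction = 593.7/1025 = 0.5792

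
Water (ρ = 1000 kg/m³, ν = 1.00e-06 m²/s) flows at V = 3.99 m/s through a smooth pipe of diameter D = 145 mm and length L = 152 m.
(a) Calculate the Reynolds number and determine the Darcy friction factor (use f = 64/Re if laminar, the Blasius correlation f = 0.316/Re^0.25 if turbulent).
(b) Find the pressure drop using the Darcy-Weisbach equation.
(a) Re = V·D/ν = 3.99·0.145/1.00e-06 = 578550 → turbulent (Re > 4000); f = 0.316/Re^0.25 = 0.316/578550^0.25 = 0.011458 (Blasius is strictly valid for Re ≲ 1e5; used here as the smooth-pipe estimate the problem specifies)
(b) Darcy-Weisbach: ΔP = f·(L/D)·½ρV²/1000 = 0.011458·(152/0.145)·½·1000·3.99²/1000 = 95.61 kPa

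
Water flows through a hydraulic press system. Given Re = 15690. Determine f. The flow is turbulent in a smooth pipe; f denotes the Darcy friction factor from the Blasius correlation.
Formula: f = \frac{0.316}{Re^{0.25}}
f = 0.316/15690^0.25 = 0.02823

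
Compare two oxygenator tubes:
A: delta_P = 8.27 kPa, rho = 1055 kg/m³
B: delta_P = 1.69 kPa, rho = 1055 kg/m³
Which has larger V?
V(A) = 3.96 m/s, V(B) = 1.79 m/s. Answer: A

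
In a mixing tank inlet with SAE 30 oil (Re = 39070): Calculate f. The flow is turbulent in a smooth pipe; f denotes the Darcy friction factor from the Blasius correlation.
Formula: f = \frac{0.316}{Re^{0.25}}
f = 0.316/39070^0.25 = 0.02248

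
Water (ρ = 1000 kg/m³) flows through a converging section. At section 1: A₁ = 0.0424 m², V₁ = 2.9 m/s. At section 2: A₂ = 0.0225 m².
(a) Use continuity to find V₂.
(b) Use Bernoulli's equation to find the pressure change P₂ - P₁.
(a) Continuity: A₁V₁=A₂V₂ -> V₂=A₁V₁/A₂=0.0424*2.9/0.0225=5.46 m/s
(b) Bernoulli: P₂-P₁=0.5*rho*(V₁^2-V₂^2)/1000=0.5*1000*(2.9^2-5.46^2)/1000=-10.7 kPa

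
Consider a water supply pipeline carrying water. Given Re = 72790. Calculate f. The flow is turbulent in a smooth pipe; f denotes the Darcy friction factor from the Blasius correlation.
Formula: f = \frac{0.316}{Re^{0.25}}
f = 0.316/72790^0.25 = 0.01924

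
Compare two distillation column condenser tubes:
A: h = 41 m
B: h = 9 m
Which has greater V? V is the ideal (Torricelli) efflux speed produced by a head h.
V(A) = 28.36 m/s, V(B) = 13.29 m/s. Answer: A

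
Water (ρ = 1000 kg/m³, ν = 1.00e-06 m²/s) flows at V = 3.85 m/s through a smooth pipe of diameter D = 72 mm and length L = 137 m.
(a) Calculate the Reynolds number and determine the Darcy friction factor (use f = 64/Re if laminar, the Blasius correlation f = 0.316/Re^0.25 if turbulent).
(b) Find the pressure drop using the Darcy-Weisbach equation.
(a) Re = V·D/ν = 3.85·0.072/1.00e-06 = 277200 → turbulent (Re > 4000); f = 0.316/Re^0.25 = 0.316/277200^0.25 = 0.013772 (Blasius is strictly valid for Re ≲ 1e5; used here as the smooth-pipe estimate the problem specifies)
(b) Darcy-Weisbach: ΔP = f·(L/D)·½ρV²/1000 = 0.013772·(137/0.072)·½·1000·3.85²/1000 = 194.2 kPa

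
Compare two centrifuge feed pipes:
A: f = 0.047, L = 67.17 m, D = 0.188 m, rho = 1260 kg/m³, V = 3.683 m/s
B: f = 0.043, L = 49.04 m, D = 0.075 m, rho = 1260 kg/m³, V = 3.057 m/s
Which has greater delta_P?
delta_P(A) = 143.5 kPa, delta_P(B) = 165.5 kPa. Answer: B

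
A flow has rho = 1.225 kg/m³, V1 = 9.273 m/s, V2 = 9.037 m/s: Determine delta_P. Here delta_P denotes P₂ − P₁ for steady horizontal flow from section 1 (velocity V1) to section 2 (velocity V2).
Formula: \Delta P = \frac{1}{2} \rho (V_1^2 - V_2^2)
delta_P = 0.5·1.225·(9.273² − 9.037²)/1000 = 0.002647 kPa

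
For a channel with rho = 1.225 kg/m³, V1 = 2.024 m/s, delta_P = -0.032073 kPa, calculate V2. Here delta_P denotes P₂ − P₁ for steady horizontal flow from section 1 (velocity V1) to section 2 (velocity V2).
Formula: \Delta P = \frac{1}{2} \rho (V_1^2 - V_2^2)
Substituting knowns: -0.032073 = 0.5·1.225·(2.024² − V2²)/1000
Solving for V2: V2 = √(2.024² − 2·(-0.032073·1000)/1.225) = 7.514 m/s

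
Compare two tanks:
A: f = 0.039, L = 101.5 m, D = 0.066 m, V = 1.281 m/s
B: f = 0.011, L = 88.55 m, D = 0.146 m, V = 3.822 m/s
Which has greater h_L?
h_L(A) = 5.016 m, h_L(B) = 4.967 m. Answer: A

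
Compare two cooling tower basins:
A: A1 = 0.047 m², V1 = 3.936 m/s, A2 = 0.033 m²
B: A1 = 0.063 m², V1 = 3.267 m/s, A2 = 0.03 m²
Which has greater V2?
V2(A) = 5.606 m/s, V2(B) = 6.861 m/s. Answer: B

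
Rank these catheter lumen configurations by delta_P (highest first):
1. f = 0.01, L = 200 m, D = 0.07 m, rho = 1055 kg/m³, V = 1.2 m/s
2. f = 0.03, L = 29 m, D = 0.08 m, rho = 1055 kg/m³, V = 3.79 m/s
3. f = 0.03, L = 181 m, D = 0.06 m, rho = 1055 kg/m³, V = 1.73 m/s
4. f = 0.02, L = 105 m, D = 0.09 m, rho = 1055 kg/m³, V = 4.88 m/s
Case 1: delta_P = 21.7 kPa
Case 2: delta_P = 82.4 kPa
Case 3: delta_P = 142.9 kPa
Case 4: delta_P = 293.1 kPa
Ranking (highest first): 4, 3, 2, 1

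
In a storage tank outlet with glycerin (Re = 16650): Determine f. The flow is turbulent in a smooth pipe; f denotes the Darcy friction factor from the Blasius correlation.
Formula: f = \frac{0.316}{Re^{0.25}}
f = 0.316/16650^0.25 = 0.02782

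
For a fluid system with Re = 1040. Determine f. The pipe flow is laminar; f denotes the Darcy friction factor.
Formula: f = \frac{64}{Re}
f = 64/1040 = 0.06154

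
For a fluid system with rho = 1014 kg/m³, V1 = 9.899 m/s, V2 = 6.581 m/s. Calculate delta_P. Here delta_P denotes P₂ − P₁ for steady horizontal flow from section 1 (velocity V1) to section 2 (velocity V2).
Formula: \Delta P = \frac{1}{2} \rho (V_1^2 - V_2^2)
delta_P = 0.5·1014·(9.899² − 6.581²)/1000 = 27.72 kPa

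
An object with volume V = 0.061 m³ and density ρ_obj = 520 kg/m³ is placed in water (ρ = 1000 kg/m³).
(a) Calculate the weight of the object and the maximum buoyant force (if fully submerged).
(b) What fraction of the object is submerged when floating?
(a) W=rho_obj*g*V=520*9.81*0.061=311.2 N; F_B(max)=rho*g*V=1000*9.81*0.061=598.4 N
(b) Floating fraction=rho_obj/rho=520/1000=0.520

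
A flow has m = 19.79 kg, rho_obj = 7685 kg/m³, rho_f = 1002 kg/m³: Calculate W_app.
Formula: W_{app} = mg\left(1 - \frac{\rho_f}{\rho_{obj}}\right)
W_app = 19.79·9.81·(1 − 1002/7685) = 168.8 N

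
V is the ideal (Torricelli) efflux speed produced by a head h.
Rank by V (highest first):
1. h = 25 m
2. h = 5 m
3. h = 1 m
Case 1: V = 22.15 m/s
Case 2: V = 9.905 m/s
Case 3: V = 4.429 m/s
Ranking (highest first): 1, 2, 3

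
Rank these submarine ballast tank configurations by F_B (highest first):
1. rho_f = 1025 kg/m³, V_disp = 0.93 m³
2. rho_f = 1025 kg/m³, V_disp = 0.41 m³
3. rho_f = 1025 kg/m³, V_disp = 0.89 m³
Case 1: F_B = 9351 N
Case 2: F_B = 4123 N
Case 3: F_B = 8949 N
Ranking (highest first): 1, 3, 2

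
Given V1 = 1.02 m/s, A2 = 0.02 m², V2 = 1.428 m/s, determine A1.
Formula: V_2 = \frac{A_1 V_1}{A_2}
Substituting knowns: 1.428 = A1·1.02/0.02
Solving for A1: A1 = 1.428·0.02/1.02 = 0.028 m²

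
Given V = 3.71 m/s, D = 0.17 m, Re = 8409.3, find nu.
Formula: Re = \frac{V D}{\nu}
Substituting knowns: 8409.3 = 3.71·0.17/nu
Solving for nu: nu = 3.71·0.17/8409.3 = 7.500e-05 m²/s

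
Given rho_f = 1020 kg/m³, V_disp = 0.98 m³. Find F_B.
Formula: F_B = \rho_f g V_{disp}
F_B = 1020·9.81·0.98 = 9806 N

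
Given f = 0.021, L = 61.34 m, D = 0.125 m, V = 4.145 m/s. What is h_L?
Formula: h_L = f \frac{L}{D} \frac{V^2}{2g}
h_L = 0.021·(61.34/0.125)·4.145²/(2·9.81) = 9.024 m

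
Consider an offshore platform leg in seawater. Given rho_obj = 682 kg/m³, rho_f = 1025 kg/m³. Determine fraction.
Formula: f_{sub} = \frac{\rho_{obj}}{\rho_f}
fraction = 682/1025 = 0.6654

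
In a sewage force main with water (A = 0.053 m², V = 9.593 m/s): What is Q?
Formula: Q = A V
Q = 0.053·9.593·1000 = 508.4 L/s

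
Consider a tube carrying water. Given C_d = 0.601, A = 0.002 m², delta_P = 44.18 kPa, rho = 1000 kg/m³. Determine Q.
Formula: Q = C_d A \sqrt{\frac{2 \Delta P}{\rho}}
Q = 0.601·0.002·√(2·(44.18·1000)/1000)·1000 = 11.3 L/s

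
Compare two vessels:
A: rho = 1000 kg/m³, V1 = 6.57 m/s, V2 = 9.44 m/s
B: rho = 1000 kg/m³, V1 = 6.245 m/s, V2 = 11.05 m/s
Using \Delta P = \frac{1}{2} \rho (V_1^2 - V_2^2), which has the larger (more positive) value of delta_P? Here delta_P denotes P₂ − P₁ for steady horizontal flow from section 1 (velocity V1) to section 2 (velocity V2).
delta_P(A) = -22.97 kPa, delta_P(B) = -41.55 kPa. Answer: A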